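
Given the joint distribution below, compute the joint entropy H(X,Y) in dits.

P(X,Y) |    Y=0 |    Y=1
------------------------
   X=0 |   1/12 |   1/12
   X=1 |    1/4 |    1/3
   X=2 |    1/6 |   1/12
0.7090 dits

Joint entropy is H(X,Y) = -Σ_{x,y} p(x,y) log p(x,y).

Summing over all non-zero entries:
H(X,Y) = -[1/12·log_10(1/12) + 1/12·log_10(1/12) + 1/4·log_10(1/4) + 1/3·log_10(1/3) + 1/6·log_10(1/6) + 1/12·log_10(1/12)]
H(X,Y) = 0.7090 dits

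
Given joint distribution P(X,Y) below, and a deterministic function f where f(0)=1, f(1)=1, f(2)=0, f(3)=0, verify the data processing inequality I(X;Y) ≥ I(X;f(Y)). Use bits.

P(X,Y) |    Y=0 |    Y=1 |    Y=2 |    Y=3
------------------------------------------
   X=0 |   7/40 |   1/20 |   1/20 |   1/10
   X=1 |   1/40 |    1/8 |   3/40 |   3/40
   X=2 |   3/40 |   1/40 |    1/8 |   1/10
I(X;Y) = 0.1739, I(X;f(Y)) = 0.0447, inequality holds: 0.1739 ≥ 0.0447

Data Processing Inequality: For any Markov chain X → Y → Z, we have I(X;Y) ≥ I(X;Z).

Here Z = f(Y) is a deterministic function of Y, forming X → Y → Z.

Original I(X;Y) = 0.1739 bits

After applying f:
P(X,Z) where Z=f(Y):
- P(X,Z=0) = P(X,Y=2) + P(X,Y=3)
- P(X,Z=1) = P(X,Y=0) + P(X,Y=1)

I(X;Z) = I(X;f(Y)) = 0.0447 bits

Verification: 0.1739 ≥ 0.0447 ✓

Information cannot be created by processing; the function f can only lose information about X.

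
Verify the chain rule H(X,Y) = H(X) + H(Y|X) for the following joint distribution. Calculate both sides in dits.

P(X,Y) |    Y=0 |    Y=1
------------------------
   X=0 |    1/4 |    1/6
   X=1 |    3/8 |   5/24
H(X,Y) = 0.5819, H(X) = 0.2950, H(Y|X) = 0.2869 (all in dits)

Chain rule: H(X,Y) = H(X) + H(Y|X)

Left side — joint entropy directly:
H(X,Y) = -Σ p(x,y) log p(x,y) = 0.5819 dits

Right side — compute H(Y|X) from the conditional distributions:
P(X) = (5/12, 7/12), so H(X) = 0.2950 dits
H(Y|X) = Σ_x P(X=x) · H(Y|X=x):
  P(Y|X=0) = (3/5, 2/5), H(Y|X=0) = 0.2923, weight P(X=0) = 5/12
  P(Y|X=1) = (9/14, 5/14), H(Y|X=1) = 0.2831, weight P(X=1) = 7/12
H(Y|X) = 0.2869 dits

H(X) + H(Y|X) = 0.2950 + 0.2869 = 0.5819 dits

Both sides equal 0.5819 dits. ✓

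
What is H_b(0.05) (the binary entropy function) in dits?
0.0862 dits

The binary entropy function is:
H(p) = -p log(p) - (1-p) log(1-p)

H(0.05) = -0.05 × log_10(0.05) - 0.95 × log_10(0.95)
H(0.05) = 0.0862 dits

Note: Binary entropy is maximized at p=0.5 (H=1 bit) and minimized at p=0 or p=1 (H=0).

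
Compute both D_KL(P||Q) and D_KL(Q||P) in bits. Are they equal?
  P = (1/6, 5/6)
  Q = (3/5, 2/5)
D_KL(P||Q) = 0.5744, D_KL(Q||P) = 0.6852

KL divergence is not symmetric: D_KL(P||Q) ≠ D_KL(Q||P) in general.

D_KL(P||Q) = 0.5744 bits
D_KL(Q||P) = 0.6852 bits

No, they are not equal!

This asymmetry is why KL divergence is not a true distance metric.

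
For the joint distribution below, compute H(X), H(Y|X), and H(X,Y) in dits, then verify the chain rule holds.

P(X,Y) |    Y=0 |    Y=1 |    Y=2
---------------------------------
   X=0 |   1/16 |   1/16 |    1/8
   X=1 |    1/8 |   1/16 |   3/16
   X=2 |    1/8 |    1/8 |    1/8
H(X,Y) = 0.9265, H(X) = 0.4700, H(Y|X) = 0.4565 (all in dits)

Chain rule: H(X,Y) = H(X) + H(Y|X)

Left side — joint entropy directly:
H(X,Y) = -Σ p(x,y) log p(x,y) = 0.9265 dits

Right side — compute H(Y|X) from the conditional distributions:
P(X) = (1/4, 3/8, 3/8), so H(X) = 0.4700 dits
H(Y|X) = Σ_x P(X=x) · H(Y|X=x):
  P(Y|X=0) = (1/4, 1/4, 1/2), H(Y|X=0) = 0.4515, weight P(X=0) = 1/4
  P(Y|X=1) = (1/3, 1/6, 1/2), H(Y|X=1) = 0.4392, weight P(X=1) = 3/8
  P(Y|X=2) = (1/3, 1/3, 1/3), H(Y|X=2) = 0.4771, weight P(X=2) = 3/8
H(Y|X) = 0.4565 dits

H(X) + H(Y|X) = 0.4700 + 0.4565 = 0.9265 dits

Both sides equal 0.9265 dits. ✓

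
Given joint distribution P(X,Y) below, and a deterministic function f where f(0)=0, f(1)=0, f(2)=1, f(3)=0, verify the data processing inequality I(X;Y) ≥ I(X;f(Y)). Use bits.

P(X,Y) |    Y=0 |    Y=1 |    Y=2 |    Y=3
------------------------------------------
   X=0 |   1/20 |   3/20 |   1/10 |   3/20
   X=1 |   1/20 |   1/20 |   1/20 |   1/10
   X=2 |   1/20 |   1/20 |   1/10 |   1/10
I(X;Y) = 0.0337, I(X;f(Y)) = 0.0114, inequality holds: 0.0337 ≥ 0.0114

Data Processing Inequality: For any Markov chain X → Y → Z, we have I(X;Y) ≥ I(X;Z).

Here Z = f(Y) is a deterministic function of Y, forming X → Y → Z.

Original I(X;Y) = 0.0337 bits

After applying f:
P(X,Z) where Z=f(Y):
- P(X,Z=0) = P(X,Y=0) + P(X,Y=1) + P(X,Y=3)
- P(X,Z=1) = P(X,Y=2)

I(X;Z) = I(X;f(Y)) = 0.0114 bits

Verification: 0.0337 ≥ 0.0114 ✓

Information cannot be created by processing; the function f can only lose information about X.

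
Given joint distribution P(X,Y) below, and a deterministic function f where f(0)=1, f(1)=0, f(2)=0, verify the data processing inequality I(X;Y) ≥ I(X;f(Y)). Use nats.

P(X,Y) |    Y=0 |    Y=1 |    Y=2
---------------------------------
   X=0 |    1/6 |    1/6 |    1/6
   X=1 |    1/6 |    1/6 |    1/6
I(X;Y) = 0.0000, I(X;f(Y)) = 0.0000, inequality holds: 0.0000 ≥ 0.0000

Data Processing Inequality: For any Markov chain X → Y → Z, we have I(X;Y) ≥ I(X;Z).

Here Z = f(Y) is a deterministic function of Y, forming X → Y → Z.

Original I(X;Y) = 0.0000 nats

After applying f:
P(X,Z) where Z=f(Y):
- P(X,Z=0) = P(X,Y=1) + P(X,Y=2)
- P(X,Z=1) = P(X,Y=0)

I(X;Z) = I(X;f(Y)) = 0.0000 nats

Verification: 0.0000 ≥ 0.0000 ✓

Information cannot be created by processing; the function f can only lose information about X.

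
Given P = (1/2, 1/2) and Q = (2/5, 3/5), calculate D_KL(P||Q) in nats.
0.0204 nats

KL divergence: D_KL(P||Q) = Σ p(x) log(p(x)/q(x))

Computing term by term:
  x=0: 1/2 × log_e[(1/2)/(2/5)] = 1/2 × 0.2231 = 0.1116
  x=1: 1/2 × log_e[(1/2)/(3/5)] = 1/2 × -0.1823 = -0.0912

D_KL(P||Q) = 0.0204 nats

Note: KL divergence is always non-negative and equals 0 iff P = Q.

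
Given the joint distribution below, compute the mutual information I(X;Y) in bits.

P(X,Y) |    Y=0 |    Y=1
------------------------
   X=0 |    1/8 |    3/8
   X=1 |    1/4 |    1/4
0.0488 bits

Mutual information: I(X;Y) = H(X) + H(Y) - H(X,Y)

Marginals:
P(X) = (1/2, 1/2), H(X) = 1.0000 bits
P(Y) = (3/8, 5/8), H(Y) = 0.9544 bits

Joint entropy: H(X,Y) = 1.9056 bits

I(X;Y) = 1.0000 + 0.9544 - 1.9056 = 0.0488 bits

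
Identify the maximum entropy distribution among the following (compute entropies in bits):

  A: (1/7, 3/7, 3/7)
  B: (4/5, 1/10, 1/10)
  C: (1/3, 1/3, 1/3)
C

For a discrete distribution over n outcomes, entropy is maximized by the uniform distribution.

Computing entropies:
H(A) = 1.4488 bits
H(B) = 0.9219 bits
H(C) = 1.5850 bits

The uniform distribution (where all probabilities equal 1/3) achieves the maximum entropy of log_2(3) = 1.5850 bits.

Distribution C has the highest entropy.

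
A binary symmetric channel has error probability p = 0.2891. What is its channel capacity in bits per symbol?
0.1324 bits

For a binary symmetric channel (BSC) with error probability p:
Capacity C = 1 - H(p) bits per symbol

where H(p) = -p log₂(p) - (1-p) log₂(1-p) is the binary entropy function.

H(0.2891) = 0.8676 bits
C = 1 - 0.8676 = 0.1324 bits per symbol

This means we can reliably transmit up to 0.1324 bits of information per channel use.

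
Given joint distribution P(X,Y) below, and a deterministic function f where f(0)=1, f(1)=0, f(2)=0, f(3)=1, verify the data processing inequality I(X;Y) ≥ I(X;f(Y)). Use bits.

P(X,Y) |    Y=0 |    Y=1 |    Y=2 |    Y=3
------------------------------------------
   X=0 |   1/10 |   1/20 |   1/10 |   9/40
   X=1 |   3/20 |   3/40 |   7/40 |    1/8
I(X;Y) = 0.0449, I(X;f(Y)) = 0.0194, inequality holds: 0.0449 ≥ 0.0194

Data Processing Inequality: For any Markov chain X → Y → Z, we have I(X;Y) ≥ I(X;Z).

Here Z = f(Y) is a deterministic function of Y, forming X → Y → Z.

Original I(X;Y) = 0.0449 bits

After applying f:
P(X,Z) where Z=f(Y):
- P(X,Z=0) = P(X,Y=1) + P(X,Y=2)
- P(X,Z=1) = P(X,Y=0) + P(X,Y=3)

I(X;Z) = I(X;f(Y)) = 0.0194 bits

Verification: 0.0449 ≥ 0.0194 ✓

Information cannot be created by processing; the function f can only lose information about X.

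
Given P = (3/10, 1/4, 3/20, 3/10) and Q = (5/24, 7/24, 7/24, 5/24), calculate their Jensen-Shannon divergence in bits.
0.0298 bits

Jensen-Shannon divergence is:
JSD(P||Q) = 0.5 × D_KL(P||M) + 0.5 × D_KL(Q||M)
where M = 0.5 × (P + Q) is the mixture distribution.

M = 0.5 × (3/10, 1/4, 3/20, 3/10) + 0.5 × (5/24, 7/24, 7/24, 5/24) = (0.254167, 0.270833, 0.220833, 0.254167)

D_KL(P||M) = 0.0309 bits
D_KL(Q||M) = 0.0287 bits

JSD(P||Q) = 0.5 × 0.0309 + 0.5 × 0.0287 = 0.0298 bits

Unlike KL divergence, JSD is symmetric and bounded: 0 ≤ JSD ≤ log(2).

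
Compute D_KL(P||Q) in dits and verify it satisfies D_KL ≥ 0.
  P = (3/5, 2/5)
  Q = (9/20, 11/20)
0.0196 dits

KL divergence satisfies the Gibbs inequality: D_KL(P||Q) ≥ 0 for all distributions P, Q.

D_KL(P||Q) = Σ p(x) log(p(x)/q(x))
Term by term:
  x=0: 3/5 × log_10[(3/5)/(9/20)] = 0.0750
  x=1: 2/5 × log_10[(2/5)/(11/20)] = -0.0553
D_KL(P||Q) = 0.0196 dits

D_KL(P||Q) = 0.0196 ≥ 0 ✓

This non-negativity is a fundamental property: relative entropy cannot be negative because it measures how different Q is from P.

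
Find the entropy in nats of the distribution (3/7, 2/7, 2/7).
1.0790 nats

Shannon entropy is H(X) = -Σ p(x) log p(x).

For P = (3/7, 2/7, 2/7):
H = -3/7 × log_e(3/7) -2/7 × log_e(2/7) -2/7 × log_e(2/7)
H = 1.0790 nats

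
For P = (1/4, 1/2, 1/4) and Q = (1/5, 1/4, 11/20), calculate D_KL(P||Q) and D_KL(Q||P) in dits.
D_KL(P||Q) = 0.0891, D_KL(Q||P) = 0.0937

KL divergence is not symmetric: D_KL(P||Q) ≠ D_KL(Q||P) in general.

D_KL(P||Q) = 0.0891 dits
D_KL(Q||P) = 0.0937 dits

No, they are not equal!

This asymmetry is why KL divergence is not a true distance metric.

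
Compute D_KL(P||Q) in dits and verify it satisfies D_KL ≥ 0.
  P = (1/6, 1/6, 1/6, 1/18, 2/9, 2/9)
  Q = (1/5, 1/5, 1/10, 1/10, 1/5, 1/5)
0.0167 dits

KL divergence satisfies the Gibbs inequality: D_KL(P||Q) ≥ 0 for all distributions P, Q.

D_KL(P||Q) = Σ p(x) log(p(x)/q(x))
Term by term:
  x=0: 1/6 × log_10[(1/6)/(1/5)] = -0.0132
  x=1: 1/6 × log_10[(1/6)/(1/5)] = -0.0132
  x=2: 1/6 × log_10[(1/6)/(1/10)] = 0.0370
  x=3: 1/18 × log_10[(1/18)/(1/10)] = -0.0142
  x=4: 2/9 × log_10[(2/9)/(1/5)] = 0.0102
  x=5: 2/9 × log_10[(2/9)/(1/5)] = 0.0102
D_KL(P||Q) = 0.0167 dits

D_KL(P||Q) = 0.0167 ≥ 0 ✓

This non-negativity is a fundamental property: relative entropy cannot be negative because it measures how different Q is from P.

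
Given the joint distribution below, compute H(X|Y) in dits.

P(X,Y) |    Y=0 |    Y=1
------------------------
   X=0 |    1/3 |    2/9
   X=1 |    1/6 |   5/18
0.2874 dits

Using the chain rule: H(X|Y) = H(X,Y) - H(Y)

First, compute H(X,Y) = 0.5884 dits

Marginal P(Y) = (1/2, 1/2)
H(Y) = 0.3010 dits

H(X|Y) = H(X,Y) - H(Y) = 0.5884 - 0.3010 = 0.2874 dits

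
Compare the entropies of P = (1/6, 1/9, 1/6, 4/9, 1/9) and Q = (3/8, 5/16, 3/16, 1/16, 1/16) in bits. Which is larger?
P

Computing entropies in bits:
H(P) = 2.0860
H(Q) = 2.0079

Distribution P has higher entropy.

Intuition: The distribution closer to uniform (more spread out) has higher entropy.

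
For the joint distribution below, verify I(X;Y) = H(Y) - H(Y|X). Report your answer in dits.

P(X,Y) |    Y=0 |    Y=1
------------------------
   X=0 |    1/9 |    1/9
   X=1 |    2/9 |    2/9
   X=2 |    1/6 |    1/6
I(X;Y) = 0.0000 dits

Mutual information has multiple equivalent forms:
- I(X;Y) = H(X) - H(X|Y)
- I(X;Y) = H(Y) - H(Y|X)
- I(X;Y) = H(X) + H(Y) - H(X,Y)

Computing all quantities:
H(X) = 0.4607, H(Y) = 0.3010, H(X,Y) = 0.7618
H(X|Y) = 0.4607, H(Y|X) = 0.3010

Verification:
H(X) - H(X|Y) = 0.4607 - 0.4607 = 0.0000
H(Y) - H(Y|X) = 0.3010 - 0.3010 = 0.0000
H(X) + H(Y) - H(X,Y) = 0.4607 + 0.3010 - 0.7618 = 0.0000

All forms give I(X;Y) = 0.0000 dits. ✓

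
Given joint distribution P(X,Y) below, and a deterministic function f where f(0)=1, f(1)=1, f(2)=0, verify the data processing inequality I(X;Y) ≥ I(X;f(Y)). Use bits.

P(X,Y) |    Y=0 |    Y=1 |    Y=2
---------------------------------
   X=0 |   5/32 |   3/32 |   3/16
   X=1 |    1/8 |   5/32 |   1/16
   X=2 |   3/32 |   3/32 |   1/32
I(X;Y) = 0.0745, I(X;f(Y)) = 0.0615, inequality holds: 0.0745 ≥ 0.0615

Data Processing Inequality: For any Markov chain X → Y → Z, we have I(X;Y) ≥ I(X;Z).

Here Z = f(Y) is a deterministic function of Y, forming X → Y → Z.

Original I(X;Y) = 0.0745 bits

After applying f:
P(X,Z) where Z=f(Y):
- P(X,Z=0) = P(X,Y=2)
- P(X,Z=1) = P(X,Y=0) + P(X,Y=1)

I(X;Z) = I(X;f(Y)) = 0.0615 bits

Verification: 0.0745 ≥ 0.0615 ✓

Information cannot be created by processing; the function f can only lose information about X.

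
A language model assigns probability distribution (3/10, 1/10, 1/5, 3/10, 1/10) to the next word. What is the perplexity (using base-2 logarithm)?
4.5032

Perplexity is 2^H (or exp(H) for natural log).

First, H = -Σ p log p = 2.1710 bits
Perplexity = 2^2.1710 = 4.5032

Interpretation: The model's uncertainty is equivalent to choosing uniformly among 4.5 options.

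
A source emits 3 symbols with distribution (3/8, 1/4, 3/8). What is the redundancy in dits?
0.0071 dits

Redundancy measures how far a source is from maximum entropy:
R = H_max - H(X)

Maximum entropy for 3 symbols: H_max = log_10(3) = 0.4771 dits
Actual entropy: H(X) = 0.4700 dits
Redundancy: R = 0.4771 - 0.4700 = 0.0071 dits

This redundancy represents potential for compression: the source could be compressed by 0.0071 dits per symbol.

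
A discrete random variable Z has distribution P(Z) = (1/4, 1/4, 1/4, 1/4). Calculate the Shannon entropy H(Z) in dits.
0.6021 dits

Shannon entropy is H(X) = -Σ p(x) log p(x).

For P = (1/4, 1/4, 1/4, 1/4):
H = -1/4 × log_10(1/4) -1/4 × log_10(1/4) -1/4 × log_10(1/4) -1/4 × log_10(1/4)
H = 0.6021 dits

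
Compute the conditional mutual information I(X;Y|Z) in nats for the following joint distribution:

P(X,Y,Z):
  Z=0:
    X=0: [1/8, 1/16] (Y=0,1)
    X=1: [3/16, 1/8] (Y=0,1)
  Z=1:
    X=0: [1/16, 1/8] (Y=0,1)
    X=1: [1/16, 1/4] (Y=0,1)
0.0066 nats

Conditional mutual information: I(X;Y|Z) = H(X|Z) + H(Y|Z) - H(X,Y|Z)

H(Z) = 0.6931
H(X,Z) = 1.3547 → H(X|Z) = 0.6616
H(Y,Z) = 1.3051 → H(Y|Z) = 0.6119
H(X,Y,Z) = 1.9601 → H(X,Y|Z) = 1.2669

I(X;Y|Z) = 0.6616 + 0.6119 - 1.2669 = 0.0066 nats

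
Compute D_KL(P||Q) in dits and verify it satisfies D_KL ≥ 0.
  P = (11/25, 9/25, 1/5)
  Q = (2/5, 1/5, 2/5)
0.0499 dits

KL divergence satisfies the Gibbs inequality: D_KL(P||Q) ≥ 0 for all distributions P, Q.

D_KL(P||Q) = Σ p(x) log(p(x)/q(x))
Term by term:
  x=0: 11/25 × log_10[(11/25)/(2/5)] = 0.0182
  x=1: 9/25 × log_10[(9/25)/(1/5)] = 0.0919
  x=2: 1/5 × log_10[(1/5)/(2/5)] = -0.0602
D_KL(P||Q) = 0.0499 dits

D_KL(P||Q) = 0.0499 ≥ 0 ✓

This non-negativity is a fundamental property: relative entropy cannot be negative because it measures how different Q is from P.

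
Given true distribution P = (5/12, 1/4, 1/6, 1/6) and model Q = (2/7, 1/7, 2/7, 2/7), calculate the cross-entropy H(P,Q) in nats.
1.4260 nats

Cross-entropy: H(P,Q) = -Σ p(x) log q(x)

Alternatively: H(P,Q) = H(P) + D_KL(P||Q)
H(P) = 1.3086 nats
D_KL(P||Q) = 0.1174 nats

H(P,Q) = 1.3086 + 0.1174 = 1.4260 nats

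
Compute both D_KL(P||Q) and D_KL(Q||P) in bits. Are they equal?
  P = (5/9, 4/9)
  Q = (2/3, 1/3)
D_KL(P||Q) = 0.0383, D_KL(Q||P) = 0.0370

KL divergence is not symmetric: D_KL(P||Q) ≠ D_KL(Q||P) in general.

D_KL(P||Q) = 0.0383 bits
D_KL(Q||P) = 0.0370 bits

No, they are not equal!

This asymmetry is why KL divergence is not a true distance metric.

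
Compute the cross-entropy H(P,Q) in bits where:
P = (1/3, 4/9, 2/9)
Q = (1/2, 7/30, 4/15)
1.6902 bits

Cross-entropy: H(P,Q) = -Σ p(x) log q(x)

Alternatively: H(P,Q) = H(P) + D_KL(P||Q)
H(P) = 1.5305 bits
D_KL(P||Q) = 0.1597 bits

H(P,Q) = 1.5305 + 0.1597 = 1.6902 bits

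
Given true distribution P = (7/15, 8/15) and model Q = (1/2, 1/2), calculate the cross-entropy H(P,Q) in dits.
0.3010 dits

Cross-entropy: H(P,Q) = -Σ p(x) log q(x)

Alternatively: H(P,Q) = H(P) + D_KL(P||Q)
H(P) = 0.3001 dits
D_KL(P||Q) = 0.0010 dits

H(P,Q) = 0.3001 + 0.0010 = 0.3010 dits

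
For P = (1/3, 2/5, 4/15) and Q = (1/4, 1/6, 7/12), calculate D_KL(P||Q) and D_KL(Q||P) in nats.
D_KL(P||Q) = 0.2373, D_KL(Q||P) = 0.2388

KL divergence is not symmetric: D_KL(P||Q) ≠ D_KL(Q||P) in general.

D_KL(P||Q) = 0.2373 nats
D_KL(Q||P) = 0.2388 nats

No, they are not equal!

This asymmetry is why KL divergence is not a true distance metric.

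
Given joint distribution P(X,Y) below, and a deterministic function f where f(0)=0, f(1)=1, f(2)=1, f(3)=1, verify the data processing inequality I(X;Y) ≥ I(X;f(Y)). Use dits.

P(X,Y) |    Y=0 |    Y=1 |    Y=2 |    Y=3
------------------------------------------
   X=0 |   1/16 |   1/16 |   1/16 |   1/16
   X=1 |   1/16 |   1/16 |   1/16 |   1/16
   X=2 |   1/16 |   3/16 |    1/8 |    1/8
I(X;Y) = 0.0073, I(X;f(Y)) = 0.0057, inequality holds: 0.0073 ≥ 0.0057

Data Processing Inequality: For any Markov chain X → Y → Z, we have I(X;Y) ≥ I(X;Z).

Here Z = f(Y) is a deterministic function of Y, forming X → Y → Z.

Original I(X;Y) = 0.0073 dits

After applying f:
P(X,Z) where Z=f(Y):
- P(X,Z=0) = P(X,Y=0)
- P(X,Z=1) = P(X,Y=1) + P(X,Y=2) + P(X,Y=3)

I(X;Z) = I(X;f(Y)) = 0.0057 dits

Verification: 0.0073 ≥ 0.0057 ✓

Information cannot be created by processing; the function f can only lose information about X.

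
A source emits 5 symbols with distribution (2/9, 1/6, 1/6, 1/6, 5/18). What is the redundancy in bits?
0.0339 bits

Redundancy measures how far a source is from maximum entropy:
R = H_max - H(X)

Maximum entropy for 5 symbols: H_max = log_2(5) = 2.3219 bits
Actual entropy: H(X) = 2.2880 bits
Redundancy: R = 2.3219 - 2.2880 = 0.0339 bits

This redundancy represents potential for compression: the source could be compressed by 0.0339 bits per symbol.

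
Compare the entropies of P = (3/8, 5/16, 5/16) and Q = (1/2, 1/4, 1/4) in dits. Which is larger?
P

Computing entropies in dits:
H(P) = 0.4755
H(Q) = 0.4515

Distribution P has higher entropy.

Intuition: The distribution closer to uniform (more spread out) has higher entropy.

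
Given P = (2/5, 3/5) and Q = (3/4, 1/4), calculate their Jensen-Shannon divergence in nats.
0.0642 nats

Jensen-Shannon divergence is:
JSD(P||Q) = 0.5 × D_KL(P||M) + 0.5 × D_KL(Q||M)
where M = 0.5 × (P + Q) is the mixture distribution.

M = 0.5 × (2/5, 3/5) + 0.5 × (3/4, 1/4) = (23/40, 17/40)

D_KL(P||M) = 0.0617 nats
D_KL(Q||M) = 0.0666 nats

JSD(P||Q) = 0.5 × 0.0617 + 0.5 × 0.0666 = 0.0642 nats

Unlike KL divergence, JSD is symmetric and bounded: 0 ≤ JSD ≤ log(2).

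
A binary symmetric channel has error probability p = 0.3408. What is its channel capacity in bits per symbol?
0.0744 bits

For a binary symmetric channel (BSC) with error probability p:
Capacity C = 1 - H(p) bits per symbol

where H(p) = -p log₂(p) - (1-p) log₂(1-p) is the binary entropy function.

H(0.3408) = 0.9256 bits
C = 1 - 0.9256 = 0.0744 bits per symbol

This means we can reliably transmit up to 0.0744 bits of information per channel use.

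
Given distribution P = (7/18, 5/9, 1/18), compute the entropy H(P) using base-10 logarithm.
0.3711 dits

Shannon entropy is H(X) = -Σ p(x) log p(x).

For P = (7/18, 5/9, 1/18):
H = -7/18 × log_10(7/18) -5/9 × log_10(5/9) -1/18 × log_10(1/18)
H = 0.3711 dits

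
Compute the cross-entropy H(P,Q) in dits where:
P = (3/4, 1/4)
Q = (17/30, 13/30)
0.2758 dits

Cross-entropy: H(P,Q) = -Σ p(x) log q(x)

Alternatively: H(P,Q) = H(P) + D_KL(P||Q)
H(P) = 0.2442 dits
D_KL(P||Q) = 0.0316 dits

H(P,Q) = 0.2442 + 0.0316 = 0.2758 dits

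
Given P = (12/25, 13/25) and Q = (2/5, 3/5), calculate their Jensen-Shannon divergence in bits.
0.0047 bits

Jensen-Shannon divergence is:
JSD(P||Q) = 0.5 × D_KL(P||M) + 0.5 × D_KL(Q||M)
where M = 0.5 × (P + Q) is the mixture distribution.

M = 0.5 × (12/25, 13/25) + 0.5 × (2/5, 3/5) = (11/25, 14/25)

D_KL(P||M) = 0.0047 bits
D_KL(Q||M) = 0.0047 bits

JSD(P||Q) = 0.5 × 0.0047 + 0.5 × 0.0047 = 0.0047 bits

Unlike KL divergence, JSD is symmetric and bounded: 0 ≤ JSD ≤ log(2).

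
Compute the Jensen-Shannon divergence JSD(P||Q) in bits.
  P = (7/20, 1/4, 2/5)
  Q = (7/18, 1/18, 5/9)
0.0582 bits

Jensen-Shannon divergence is:
JSD(P||Q) = 0.5 × D_KL(P||M) + 0.5 × D_KL(Q||M)
where M = 0.5 × (P + Q) is the mixture distribution.

M = 0.5 × (7/20, 1/4, 2/5) + 0.5 × (7/18, 1/18, 5/9) = (0.369444, 0.152778, 0.477778)

D_KL(P||M) = 0.0478 bits
D_KL(Q||M) = 0.0686 bits

JSD(P||Q) = 0.5 × 0.0478 + 0.5 × 0.0686 = 0.0582 bits

Unlike KL divergence, JSD is symmetric and bounded: 0 ≤ JSD ≤ log(2).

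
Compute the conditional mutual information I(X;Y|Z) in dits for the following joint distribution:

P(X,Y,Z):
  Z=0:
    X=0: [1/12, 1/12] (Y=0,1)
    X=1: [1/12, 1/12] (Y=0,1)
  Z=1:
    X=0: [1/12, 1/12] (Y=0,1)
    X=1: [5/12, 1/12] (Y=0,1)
0.0148 dits

Conditional mutual information: I(X;Y|Z) = H(X|Z) + H(Y|Z) - H(X,Y|Z)

H(Z) = 0.2764
H(X,Z) = 0.5396 → H(X|Z) = 0.2632
H(Y,Z) = 0.5396 → H(Y|Z) = 0.2632
H(X,Y,Z) = 0.7879 → H(X,Y|Z) = 0.5115

I(X;Y|Z) = 0.2632 + 0.2632 - 0.5115 = 0.0148 dits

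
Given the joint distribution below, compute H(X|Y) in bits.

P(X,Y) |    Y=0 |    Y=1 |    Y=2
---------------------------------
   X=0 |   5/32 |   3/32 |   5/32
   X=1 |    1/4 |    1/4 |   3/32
0.9197 bits

Using the chain rule: H(X|Y) = H(X,Y) - H(Y)

First, compute H(X,Y) = 2.4772 bits

Marginal P(Y) = (13/32, 11/32, 1/4)
H(Y) = 1.5575 bits

H(X|Y) = H(X,Y) - H(Y) = 2.4772 - 1.5575 = 0.9197 bits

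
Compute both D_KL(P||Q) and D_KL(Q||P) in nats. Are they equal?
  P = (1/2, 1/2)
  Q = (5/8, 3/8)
D_KL(P||Q) = 0.0323, D_KL(Q||P) = 0.0316

KL divergence is not symmetric: D_KL(P||Q) ≠ D_KL(Q||P) in general.

D_KL(P||Q) = 0.0323 nats
D_KL(Q||P) = 0.0316 nats

No, they are not equal!

This asymmetry is why KL divergence is not a true distance metric.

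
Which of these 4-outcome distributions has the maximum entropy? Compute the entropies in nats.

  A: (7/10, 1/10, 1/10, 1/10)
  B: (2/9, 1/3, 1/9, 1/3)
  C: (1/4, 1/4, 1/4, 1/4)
C

For a discrete distribution over n outcomes, entropy is maximized by the uniform distribution.

Computing entropies:
H(A) = 0.9404 nats
H(B) = 1.3108 nats
H(C) = 1.3863 nats

The uniform distribution (where all probabilities equal 1/4) achieves the maximum entropy of log_e(4) = 1.3863 nats.

Distribution C has the highest entropy.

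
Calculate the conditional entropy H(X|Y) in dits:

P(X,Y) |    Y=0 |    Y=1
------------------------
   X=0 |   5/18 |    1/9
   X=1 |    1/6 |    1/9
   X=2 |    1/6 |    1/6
0.4654 dits

Using the chain rule: H(X|Y) = H(X,Y) - H(Y)

First, compute H(X,Y) = 0.7557 dits

Marginal P(Y) = (11/18, 7/18)
H(Y) = 0.2902 dits

H(X|Y) = H(X,Y) - H(Y) = 0.7557 - 0.2902 = 0.4654 dits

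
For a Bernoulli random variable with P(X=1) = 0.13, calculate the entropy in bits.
0.5574 bits

The binary entropy function is:
H(p) = -p log(p) - (1-p) log(1-p)

H(0.13) = -0.13 × log_2(0.13) - 0.87 × log_2(0.87)
H(0.13) = 0.5574 bits

Note: Binary entropy is maximized at p=0.5 (H=1 bit) and minimized at p=0 or p=1 (H=0).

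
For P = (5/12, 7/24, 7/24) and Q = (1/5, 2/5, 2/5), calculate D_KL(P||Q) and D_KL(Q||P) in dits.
D_KL(P||Q) = 0.0528, D_KL(Q||P) = 0.0460

KL divergence is not symmetric: D_KL(P||Q) ≠ D_KL(Q||P) in general.

D_KL(P||Q) = 0.0528 dits
D_KL(Q||P) = 0.0460 dits

No, they are not equal!

This asymmetry is why KL divergence is not a true distance metric.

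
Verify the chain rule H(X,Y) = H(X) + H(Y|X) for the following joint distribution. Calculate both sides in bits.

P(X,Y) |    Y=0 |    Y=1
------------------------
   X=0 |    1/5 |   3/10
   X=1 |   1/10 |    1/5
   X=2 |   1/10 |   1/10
H(X,Y) = 2.4464, H(X) = 1.4855, H(Y|X) = 0.9610 (all in bits)

Chain rule: H(X,Y) = H(X) + H(Y|X)

Left side — joint entropy directly:
H(X,Y) = -Σ p(x,y) log p(x,y) = 2.4464 bits

Right side — compute H(Y|X) from the conditional distributions:
P(X) = (1/2, 3/10, 1/5), so H(X) = 1.4855 bits
H(Y|X) = Σ_x P(X=x) · H(Y|X=x):
  P(Y|X=0) = (2/5, 3/5), H(Y|X=0) = 0.9710, weight P(X=0) = 1/2
  P(Y|X=1) = (1/3, 2/3), H(Y|X=1) = 0.9183, weight P(X=1) = 3/10
  P(Y|X=2) = (1/2, 1/2), H(Y|X=2) = 1.0000, weight P(X=2) = 1/5
H(Y|X) = 0.9610 bits

H(X) + H(Y|X) = 1.4855 + 0.9610 = 2.4464 bits

Both sides equal 2.4464 bits. ✓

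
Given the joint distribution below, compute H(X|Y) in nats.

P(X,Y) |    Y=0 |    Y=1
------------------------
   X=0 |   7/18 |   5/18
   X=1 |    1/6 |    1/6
0.6334 nats

Using the chain rule: H(X|Y) = H(X,Y) - H(Y)

First, compute H(X,Y) = 1.3204 nats

Marginal P(Y) = (5/9, 4/9)
H(Y) = 0.6870 nats

H(X|Y) = H(X,Y) - H(Y) = 1.3204 - 0.6870 = 0.6334 nats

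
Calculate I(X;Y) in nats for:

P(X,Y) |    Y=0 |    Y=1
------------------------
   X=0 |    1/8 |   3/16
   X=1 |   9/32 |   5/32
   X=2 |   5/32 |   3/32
0.0245 nats

Mutual information: I(X;Y) = H(X) + H(Y) - H(X,Y)

Marginals:
P(X) = (5/16, 7/16, 1/4), H(X) = 1.0717 nats
P(Y) = (9/16, 7/16), H(Y) = 0.6853 nats

Joint entropy: H(X,Y) = 1.7326 nats

I(X;Y) = 1.0717 + 0.6853 - 1.7326 = 0.0245 nats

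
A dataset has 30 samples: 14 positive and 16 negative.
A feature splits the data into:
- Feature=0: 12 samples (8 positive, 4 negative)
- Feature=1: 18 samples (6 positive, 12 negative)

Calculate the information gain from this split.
0.0785 bits

Information Gain = H(Y) - H(Y|Feature)

Before split:
P(positive) = 14/30 = 0.4667
H(Y) = 0.9968 bits

After split:
Feature=0: H = 0.9183 bits (weight = 12/30)
Feature=1: H = 0.9183 bits (weight = 18/30)
H(Y|Feature) = (12/30)×0.9183 + (18/30)×0.9183 = 0.9183 bits

Information Gain = 0.9968 - 0.9183 = 0.0785 bits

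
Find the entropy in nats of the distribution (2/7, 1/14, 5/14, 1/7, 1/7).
1.4701 nats

Shannon entropy is H(X) = -Σ p(x) log p(x).

For P = (2/7, 1/14, 5/14, 1/7, 1/7):
H = -2/7 × log_e(2/7) -1/14 × log_e(1/14) -5/14 × log_e(5/14) -1/7 × log_e(1/7) -1/7 × log_e(1/7)
H = 1.4701 nats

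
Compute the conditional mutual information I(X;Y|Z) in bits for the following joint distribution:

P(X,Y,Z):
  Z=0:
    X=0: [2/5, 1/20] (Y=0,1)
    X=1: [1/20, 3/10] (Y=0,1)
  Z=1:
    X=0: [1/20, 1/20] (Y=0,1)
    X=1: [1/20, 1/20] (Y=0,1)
0.3574 bits

Conditional mutual information: I(X;Y|Z) = H(X|Z) + H(Y|Z) - H(X,Y|Z)

H(Z) = 0.7219
H(X,Z) = 1.7129 → H(X|Z) = 0.9910
H(Y,Z) = 1.7129 → H(Y|Z) = 0.9910
H(X,Y,Z) = 2.3464 → H(X,Y|Z) = 1.6245

I(X;Y|Z) = 0.9910 + 0.9910 - 1.6245 = 0.3574 bits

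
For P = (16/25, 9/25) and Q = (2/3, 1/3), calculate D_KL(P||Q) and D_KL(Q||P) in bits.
D_KL(P||Q) = 0.0023, D_KL(Q||P) = 0.0023

KL divergence is not symmetric: D_KL(P||Q) ≠ D_KL(Q||P) in general.

D_KL(P||Q) = 0.0023 bits
D_KL(Q||P) = 0.0023 bits

In this case they happen to be equal (to 4 decimal places).

This asymmetry is why KL divergence is not a true distance metric.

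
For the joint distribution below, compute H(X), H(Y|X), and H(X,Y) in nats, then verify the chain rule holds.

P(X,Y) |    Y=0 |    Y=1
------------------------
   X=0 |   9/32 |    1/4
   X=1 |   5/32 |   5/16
H(X,Y) = 1.3569, H(X) = 0.6912, H(Y|X) = 0.6657 (all in nats)

Chain rule: H(X,Y) = H(X) + H(Y|X)

Left side — joint entropy directly:
H(X,Y) = -Σ p(x,y) log p(x,y) = 1.3569 nats

Right side — compute H(Y|X) from the conditional distributions:
P(X) = (17/32, 15/32), so H(X) = 0.6912 nats
H(Y|X) = Σ_x P(X=x) · H(Y|X=x):
  P(Y|X=0) = (9/17, 8/17), H(Y|X=0) = 0.6914, weight P(X=0) = 17/32
  P(Y|X=1) = (1/3, 2/3), H(Y|X=1) = 0.6365, weight P(X=1) = 15/32
H(Y|X) = 0.6657 nats

H(X) + H(Y|X) = 0.6912 + 0.6657 = 1.3569 nats

Both sides equal 1.3569 nats. ✓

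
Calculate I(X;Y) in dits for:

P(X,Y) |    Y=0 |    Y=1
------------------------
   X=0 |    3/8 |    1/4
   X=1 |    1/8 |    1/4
0.0147 dits

Mutual information: I(X;Y) = H(X) + H(Y) - H(X,Y)

Marginals:
P(X) = (5/8, 3/8), H(X) = 0.2873 dits
P(Y) = (1/2, 1/2), H(Y) = 0.3010 dits

Joint entropy: H(X,Y) = 0.5737 dits

I(X;Y) = 0.2873 + 0.3010 - 0.5737 = 0.0147 dits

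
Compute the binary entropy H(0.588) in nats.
0.6776 nats

The binary entropy function is:
H(p) = -p log(p) - (1-p) log(1-p)

H(0.588) = -0.588 × log_e(0.588) - 0.412 × log_e(0.412)
H(0.588) = 0.6776 nats

Note: Binary entropy is maximized at p=0.5 (H=1 bit) and minimized at p=0 or p=1 (H=0).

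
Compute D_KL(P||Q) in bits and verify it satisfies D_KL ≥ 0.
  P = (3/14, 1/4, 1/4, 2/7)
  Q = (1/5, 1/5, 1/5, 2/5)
0.0436 bits

KL divergence satisfies the Gibbs inequality: D_KL(P||Q) ≥ 0 for all distributions P, Q.

D_KL(P||Q) = Σ p(x) log(p(x)/q(x))
Term by term:
  x=0: 3/14 × log_2[(3/14)/(1/5)] = 0.0213
  x=1: 1/4 × log_2[(1/4)/(1/5)] = 0.0805
  x=2: 1/4 × log_2[(1/4)/(1/5)] = 0.0805
  x=3: 2/7 × log_2[(2/7)/(2/5)] = -0.1387
D_KL(P||Q) = 0.0436 bits

D_KL(P||Q) = 0.0436 ≥ 0 ✓

This non-negativity is a fundamental property: relative entropy cannot be negative because it measures how different Q is from P.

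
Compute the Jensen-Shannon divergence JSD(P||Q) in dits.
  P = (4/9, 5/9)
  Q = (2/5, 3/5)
0.0004 dits

Jensen-Shannon divergence is:
JSD(P||Q) = 0.5 × D_KL(P||M) + 0.5 × D_KL(Q||M)
where M = 0.5 × (P + Q) is the mixture distribution.

M = 0.5 × (4/9, 5/9) + 0.5 × (2/5, 3/5) = (0.422222, 0.577778)

D_KL(P||M) = 0.0004 dits
D_KL(Q||M) = 0.0004 dits

JSD(P||Q) = 0.5 × 0.0004 + 0.5 × 0.0004 = 0.0004 dits

Unlike KL divergence, JSD is symmetric and bounded: 0 ≤ JSD ≤ log(2).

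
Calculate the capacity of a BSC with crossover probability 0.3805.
0.0416 bits

For a binary symmetric channel (BSC) with error probability p:
Capacity C = 1 - H(p) bits per symbol

where H(p) = -p log₂(p) - (1-p) log₂(1-p) is the binary entropy function.

H(0.3805) = 0.9584 bits
C = 1 - 0.9584 = 0.0416 bits per symbol

This means we can reliably transmit up to 0.0416 bits of information per channel use.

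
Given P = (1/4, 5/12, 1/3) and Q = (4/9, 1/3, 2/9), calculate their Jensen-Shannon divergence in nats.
0.0217 nats

Jensen-Shannon divergence is:
JSD(P||Q) = 0.5 × D_KL(P||M) + 0.5 × D_KL(Q||M)
where M = 0.5 × (P + Q) is the mixture distribution.

M = 0.5 × (1/4, 5/12, 1/3) + 0.5 × (4/9, 1/3, 2/9) = (0.347222, 3/8, 5/18)

D_KL(P||M) = 0.0225 nats
D_KL(Q||M) = 0.0209 nats

JSD(P||Q) = 0.5 × 0.0225 + 0.5 × 0.0209 = 0.0217 nats

Unlike KL divergence, JSD is symmetric and bounded: 0 ≤ JSD ≤ log(2).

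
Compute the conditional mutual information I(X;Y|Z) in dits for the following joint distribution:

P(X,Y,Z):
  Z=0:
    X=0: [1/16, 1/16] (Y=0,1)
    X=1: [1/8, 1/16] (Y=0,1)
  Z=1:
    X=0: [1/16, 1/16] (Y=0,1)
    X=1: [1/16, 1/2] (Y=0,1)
0.0206 dits

Conditional mutual information: I(X;Y|Z) = H(X|Z) + H(Y|Z) - H(X,Y|Z)

H(Z) = 0.2697
H(X,Z) = 0.5026 → H(X|Z) = 0.2329
H(Y,Z) = 0.5026 → H(Y|Z) = 0.2329
H(X,Y,Z) = 0.7149 → H(X,Y|Z) = 0.4452

I(X;Y|Z) = 0.2329 + 0.2329 - 0.4452 = 0.0206 dits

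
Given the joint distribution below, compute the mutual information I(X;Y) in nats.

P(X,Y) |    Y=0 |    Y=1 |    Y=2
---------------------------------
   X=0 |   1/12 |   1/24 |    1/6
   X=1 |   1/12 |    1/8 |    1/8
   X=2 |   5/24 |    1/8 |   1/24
0.1026 nats

Mutual information: I(X;Y) = H(X) + H(Y) - H(X,Y)

Marginals:
P(X) = (7/24, 1/3, 3/8), H(X) = 1.0934 nats
P(Y) = (3/8, 7/24, 1/3), H(Y) = 1.0934 nats

Joint entropy: H(X,Y) = 2.0842 nats

I(X;Y) = 1.0934 + 1.0934 - 2.0842 = 0.1026 nats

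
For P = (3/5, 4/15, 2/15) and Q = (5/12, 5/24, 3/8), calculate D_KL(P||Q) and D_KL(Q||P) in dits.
D_KL(P||Q) = 0.0637, D_KL(Q||P) = 0.0801

KL divergence is not symmetric: D_KL(P||Q) ≠ D_KL(Q||P) in general.

D_KL(P||Q) = 0.0637 dits
D_KL(Q||P) = 0.0801 dits

No, they are not equal!

This asymmetry is why KL divergence is not a true distance metric.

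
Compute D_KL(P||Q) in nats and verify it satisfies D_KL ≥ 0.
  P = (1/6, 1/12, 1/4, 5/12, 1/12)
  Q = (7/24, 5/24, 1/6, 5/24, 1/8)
0.1868 nats

KL divergence satisfies the Gibbs inequality: D_KL(P||Q) ≥ 0 for all distributions P, Q.

D_KL(P||Q) = Σ p(x) log(p(x)/q(x))
Term by term:
  x=0: 1/6 × log_e[(1/6)/(7/24)] = -0.0933
  x=1: 1/12 × log_e[(1/12)/(5/24)] = -0.0764
  x=2: 1/4 × log_e[(1/4)/(1/6)] = 0.1014
  x=3: 5/12 × log_e[(5/12)/(5/24)] = 0.2888
  x=4: 1/12 × log_e[(1/12)/(1/8)] = -0.0338
D_KL(P||Q) = 0.1868 nats

D_KL(P||Q) = 0.1868 ≥ 0 ✓

This non-negativity is a fundamental property: relative entropy cannot be negative because it measures how different Q is from P.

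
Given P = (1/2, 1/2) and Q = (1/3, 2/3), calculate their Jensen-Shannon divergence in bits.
0.0207 bits

Jensen-Shannon divergence is:
JSD(P||Q) = 0.5 × D_KL(P||M) + 0.5 × D_KL(Q||M)
where M = 0.5 × (P + Q) is the mixture distribution.

M = 0.5 × (1/2, 1/2) + 0.5 × (1/3, 2/3) = (5/12, 7/12)

D_KL(P||M) = 0.0203 bits
D_KL(Q||M) = 0.0211 bits

JSD(P||Q) = 0.5 × 0.0203 + 0.5 × 0.0211 = 0.0207 bits

Unlike KL divergence, JSD is symmetric and bounded: 0 ≤ JSD ≤ log(2).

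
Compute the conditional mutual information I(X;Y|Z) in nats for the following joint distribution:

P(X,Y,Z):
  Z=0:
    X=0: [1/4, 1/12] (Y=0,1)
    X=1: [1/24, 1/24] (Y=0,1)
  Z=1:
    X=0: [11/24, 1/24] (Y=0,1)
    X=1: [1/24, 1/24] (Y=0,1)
0.0474 nats

Conditional mutual information: I(X;Y|Z) = H(X|Z) + H(Y|Z) - H(X,Y|Z)

H(Z) = 0.6792
H(X,Z) = 1.1269 → H(X|Z) = 0.4477
H(Y,Z) = 1.1730 → H(Y|Z) = 0.4938
H(X,Y,Z) = 1.5733 → H(X,Y|Z) = 0.8941

I(X;Y|Z) = 0.4477 + 0.4938 - 0.8941 = 0.0474 nats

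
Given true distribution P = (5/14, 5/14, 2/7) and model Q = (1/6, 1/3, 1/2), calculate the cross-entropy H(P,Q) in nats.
1.2303 nats

Cross-entropy: H(P,Q) = -Σ p(x) log q(x)

Alternatively: H(P,Q) = H(P) + D_KL(P||Q)
H(P) = 1.0934 nats
D_KL(P||Q) = 0.1369 nats

H(P,Q) = 1.0934 + 0.1369 = 1.2303 nats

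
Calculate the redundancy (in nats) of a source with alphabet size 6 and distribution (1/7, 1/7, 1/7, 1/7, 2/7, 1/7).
0.0439 nats

Redundancy measures how far a source is from maximum entropy:
R = H_max - H(X)

Maximum entropy for 6 symbols: H_max = log_e(6) = 1.7918 nats
Actual entropy: H(X) = 1.7479 nats
Redundancy: R = 1.7918 - 1.7479 = 0.0439 nats

This redundancy represents potential for compression: the source could be compressed by 0.0439 nats per symbol.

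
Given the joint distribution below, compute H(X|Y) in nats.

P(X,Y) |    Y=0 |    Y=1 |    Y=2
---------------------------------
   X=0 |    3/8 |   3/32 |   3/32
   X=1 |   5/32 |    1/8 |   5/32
0.6366 nats

Using the chain rule: H(X|Y) = H(X,Y) - H(Y)

First, compute H(X,Y) = 1.6517 nats

Marginal P(Y) = (17/32, 7/32, 1/4)
H(Y) = 1.0151 nats

H(X|Y) = H(X,Y) - H(Y) = 1.6517 - 1.0151 = 0.6366 nats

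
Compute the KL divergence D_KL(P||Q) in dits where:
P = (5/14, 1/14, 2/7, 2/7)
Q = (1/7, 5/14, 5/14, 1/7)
0.1505 dits

KL divergence: D_KL(P||Q) = Σ p(x) log(p(x)/q(x))

Computing term by term:
  x=0: 5/14 × log_10[(5/14)/(1/7)] = 5/14 × 0.3979 = 0.1421
  x=1: 1/14 × log_10[(1/14)/(5/14)] = 1/14 × -0.6990 = -0.0499
  x=2: 2/7 × log_10[(2/7)/(5/14)] = 2/7 × -0.0969 = -0.0277
  x=3: 2/7 × log_10[(2/7)/(1/7)] = 2/7 × 0.3010 = 0.0860

D_KL(P||Q) = 0.1505 dits

Note: KL divergence is always non-negative and equals 0 iff P = Q.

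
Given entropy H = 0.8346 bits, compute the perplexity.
1.7834

Perplexity is 2^H (or exp(H) for natural log).

H = 0.8346 bits
Perplexity = 2^0.8346 = 1.7834

Interpretation: The model's uncertainty is equivalent to choosing uniformly among 1.8 options.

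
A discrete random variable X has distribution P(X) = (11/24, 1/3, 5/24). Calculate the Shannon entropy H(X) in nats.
1.0506 nats

Shannon entropy is H(X) = -Σ p(x) log p(x).

For P = (11/24, 1/3, 5/24):
H = -11/24 × log_e(11/24) -1/3 × log_e(1/3) -5/24 × log_e(5/24)
H = 1.0506 nats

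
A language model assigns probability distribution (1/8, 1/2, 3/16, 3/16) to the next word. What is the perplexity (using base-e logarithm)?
3.4358

Perplexity is e^H (or exp(H) for natural log).

First, H = -Σ p log p = 1.2342 nats
Perplexity = e^1.2342 = 3.4358

Interpretation: The model's uncertainty is equivalent to choosing uniformly among 3.4 options.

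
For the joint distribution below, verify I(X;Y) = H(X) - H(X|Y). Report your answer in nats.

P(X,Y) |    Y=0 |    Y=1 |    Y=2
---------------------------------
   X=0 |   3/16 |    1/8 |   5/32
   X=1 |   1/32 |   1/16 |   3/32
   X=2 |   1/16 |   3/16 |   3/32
I(X;Y) = 0.0513 nats

Mutual information has multiple equivalent forms:
- I(X;Y) = H(X) - H(X|Y)
- I(X;Y) = H(Y) - H(Y|X)
- I(X;Y) = H(X) + H(Y) - H(X,Y)

Computing all quantities:
H(X) = 1.0361, H(Y) = 1.0916, H(X,Y) = 2.0764
H(X|Y) = 0.9848, H(Y|X) = 1.0403

Verification:
H(X) - H(X|Y) = 1.0361 - 0.9848 = 0.0513
H(Y) - H(Y|X) = 1.0916 - 1.0403 = 0.0513
H(X) + H(Y) - H(X,Y) = 1.0361 + 1.0916 - 2.0764 = 0.0513

All forms give I(X;Y) = 0.0513 nats. ✓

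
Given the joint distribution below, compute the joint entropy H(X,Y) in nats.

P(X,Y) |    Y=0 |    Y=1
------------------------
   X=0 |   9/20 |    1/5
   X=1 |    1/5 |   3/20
1.2877 nats

Joint entropy is H(X,Y) = -Σ_{x,y} p(x,y) log p(x,y).

Summing over all non-zero entries:
H(X,Y) = -[9/20·log_e(9/20) + 1/5·log_e(1/5) + 1/5·log_e(1/5) + 3/20·log_e(3/20)]
H(X,Y) = 1.2877 nats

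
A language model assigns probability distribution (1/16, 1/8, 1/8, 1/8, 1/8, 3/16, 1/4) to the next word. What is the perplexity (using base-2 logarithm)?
6.5107

Perplexity is 2^H (or exp(H) for natural log).

First, H = -Σ p log p = 2.7028 bits
Perplexity = 2^2.7028 = 6.5107

Interpretation: The model's uncertainty is equivalent to choosing uniformly among 6.5 options.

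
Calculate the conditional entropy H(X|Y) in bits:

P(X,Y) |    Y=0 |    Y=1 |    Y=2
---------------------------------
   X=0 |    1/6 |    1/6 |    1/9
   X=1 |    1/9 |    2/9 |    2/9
0.9590 bits

Using the chain rule: H(X|Y) = H(X,Y) - H(Y)

First, compute H(X,Y) = 2.5305 bits

Marginal P(Y) = (5/18, 7/18, 1/3)
H(Y) = 1.5715 bits

H(X|Y) = H(X,Y) - H(Y) = 2.5305 - 1.5715 = 0.9590 bits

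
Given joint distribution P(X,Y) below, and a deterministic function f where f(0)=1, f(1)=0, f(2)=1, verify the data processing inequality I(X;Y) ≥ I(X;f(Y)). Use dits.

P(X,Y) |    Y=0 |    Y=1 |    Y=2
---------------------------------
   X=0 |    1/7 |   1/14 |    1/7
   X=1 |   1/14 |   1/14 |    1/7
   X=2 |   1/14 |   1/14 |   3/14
I(X;Y) = 0.0093, I(X;f(Y)) = 0.0006, inequality holds: 0.0093 ≥ 0.0006

Data Processing Inequality: For any Markov chain X → Y → Z, we have I(X;Y) ≥ I(X;Z).

Here Z = f(Y) is a deterministic function of Y, forming X → Y → Z.

Original I(X;Y) = 0.0093 dits

After applying f:
P(X,Z) where Z=f(Y):
- P(X,Z=0) = P(X,Y=1)
- P(X,Z=1) = P(X,Y=0) + P(X,Y=2)

I(X;Z) = I(X;f(Y)) = 0.0006 dits

Verification: 0.0093 ≥ 0.0006 ✓

Information cannot be created by processing; the function f can only lose information about X.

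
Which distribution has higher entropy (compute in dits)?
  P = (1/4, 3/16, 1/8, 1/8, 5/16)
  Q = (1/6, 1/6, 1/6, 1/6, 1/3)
Q

Computing entropies in dits:
H(P) = 0.6705
H(Q) = 0.6778

Distribution Q has higher entropy.

Intuition: The distribution closer to uniform (more spread out) has higher entropy.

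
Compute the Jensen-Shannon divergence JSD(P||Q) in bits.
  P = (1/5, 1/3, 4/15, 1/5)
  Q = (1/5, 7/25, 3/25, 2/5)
0.0468 bits

Jensen-Shannon divergence is:
JSD(P||Q) = 0.5 × D_KL(P||M) + 0.5 × D_KL(Q||M)
where M = 0.5 × (P + Q) is the mixture distribution.

M = 0.5 × (1/5, 1/3, 4/15, 1/5) + 0.5 × (1/5, 7/25, 3/25, 2/5) = (1/5, 0.306667, 0.193333, 3/10)

D_KL(P||M) = 0.0468 bits
D_KL(Q||M) = 0.0467 bits

JSD(P||Q) = 0.5 × 0.0468 + 0.5 × 0.0467 = 0.0468 bits

Unlike KL divergence, JSD is symmetric and bounded: 0 ≤ JSD ≤ log(2).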